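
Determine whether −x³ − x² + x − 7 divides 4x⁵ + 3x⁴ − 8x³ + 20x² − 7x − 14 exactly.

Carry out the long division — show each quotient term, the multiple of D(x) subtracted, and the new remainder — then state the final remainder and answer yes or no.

Step 1: lead(4x⁵ + 3x⁴ − 8x³ + 20x² − 7x − 14) ÷ lead(D) = 4x⁵ ÷ −x³ = −4x². Subtract (−4x²)·D = 4x⁵ + 4x⁴ − 4x³ + 28x². Remainder: −x⁴ − 4x³ − 8x² − 7x − 14.
Step 2: lead(−x⁴ − 4x³ − 8x² − 7x − 14) ÷ lead(D) = −x⁴ ÷ −x³ = x. Subtract (x)·D = −x⁴ − x³ + x² − 7x. Remainder: −3x³ − 9x² − 14.
Step 3: lead(−3x³ − 9x² − 14) ÷ lead(D) = −3x³ ÷ −x³ = 3. Subtract (3)·D = −3x³ − 3x² + 3x − 21. Remainder: −6x² − 3x + 7.

R(x) = −6x² − 3x + 7, so D(x) is not a factor of P(x). no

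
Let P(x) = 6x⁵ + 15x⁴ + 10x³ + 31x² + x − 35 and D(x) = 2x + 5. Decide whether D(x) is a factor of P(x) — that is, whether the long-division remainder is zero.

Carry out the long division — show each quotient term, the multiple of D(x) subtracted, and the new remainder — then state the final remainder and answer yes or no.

R(x) = 0, so D(x) is a factor of P(x). yes

Step 1: lead(6x⁵ + 15x⁴ + 10x³ + 31x² + x − 35) ÷ lead(D) = 6x⁵ ÷ 2x = 3x⁴. Subtract (3x⁴)·D = 6x⁵ + 15x⁴. Remainder: 10x³ + 31x² + x − 35.
Step 2: lead(10x³ + 31x² + x − 35) ÷ lead(D) = 10x³ ÷ 2x = 5x². Subtract (5x²)·D = 10x³ + 25x². Remainder: 6x² + x − 35.
Step 3: lead(6x² + x − 35) ÷ lead(D) = 6x² ÷ 2x = 3x. Subtract (3x)·D = 6x² + 15x. Remainder: −14x − 35.
Step 4: lead(−14x − 35) ÷ lead(D) = −14x ÷ 2x = −7. Subtract (−7)·D = −14x − 35. Remainder: 0.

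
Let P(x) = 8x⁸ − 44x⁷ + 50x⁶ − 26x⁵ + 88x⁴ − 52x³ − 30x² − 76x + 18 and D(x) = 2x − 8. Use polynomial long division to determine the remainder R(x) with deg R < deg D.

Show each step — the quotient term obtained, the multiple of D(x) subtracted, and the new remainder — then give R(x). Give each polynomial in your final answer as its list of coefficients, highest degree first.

R = [2]

Step 1: lead(8x⁸ − 44x⁷ + 50x⁶ − 26x⁵ + 88x⁴ − 52x³ − 30x² − 76x + 18) ÷ lead(D) = 8x⁸ ÷ 2x = 4x⁷. Subtract (4x⁷)·D = 8x⁸ − 32x⁷. Remainder: −12x⁷ + 50x⁶ − 26x⁵ + 88x⁴ − 52x³ − 30x² − 76x + 18.
Step 2: lead(−12x⁷ + 50x⁶ − 26x⁵ + 88x⁴ − 52x³ − 30x² − 76x + 18) ÷ lead(D) = −12x⁷ ÷ 2x = −6x⁶. Subtract (−6x⁶)·D = −12x⁷ + 48x⁶. Remainder: 2x⁶ − 26x⁵ + 88x⁴ − 52x³ − 30x² − 76x + 18.
Step 3: lead(2x⁶ − 26x⁵ + 88x⁴ − 52x³ − 30x² − 76x + 18) ÷ lead(D) = 2x⁶ ÷ 2x = x⁵. Subtract (x⁵)·D = 2x⁶ − 8x⁵. Remainder: −18x⁵ + 88x⁴ − 52x³ − 30x² − 76x + 18.
Step 4: lead(−18x⁵ + 88x⁴ − 52x³ − 30x² − 76x + 18) ÷ lead(D) = −18x⁵ ÷ 2x = −9x⁴. Subtract (−9x⁴)·D = −18x⁵ + 72x⁴. Remainder: 16x⁴ − 52x³ − 30x² − 76x + 18.
Step 5: lead(16x⁴ − 52x³ − 30x² − 76x + 18) ÷ lead(D) = 16x⁴ ÷ 2x = 8x³. Subtract (8x³)·D = 16x⁴ − 64x³. Remainder: 12x³ − 30x² − 76x + 18.
Step 6: lead(12x³ − 30x² − 76x + 18) ÷ lead(D) = 12x³ ÷ 2x = 6x². Subtract (6x²)·D = 12x³ − 48x². Remainder: 18x² − 76x + 18.
Step 7: lead(18x² − 76x + 18) ÷ lead(D) = 18x² ÷ 2x = 9x. Subtract (9x)·D = 18x² − 72x. Remainder: −4x + 18.
Step 8: lead(−4x + 18) ÷ lead(D) = −4x ÷ 2x = −2. Subtract (−2)·D = −4x + 16. Remainder: 2.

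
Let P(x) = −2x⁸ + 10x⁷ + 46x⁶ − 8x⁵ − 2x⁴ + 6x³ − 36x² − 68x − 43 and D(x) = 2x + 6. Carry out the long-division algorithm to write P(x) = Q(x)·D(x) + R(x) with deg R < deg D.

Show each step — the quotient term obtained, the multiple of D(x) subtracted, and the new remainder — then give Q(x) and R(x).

Step 1: lead(−2x⁸ + 10x⁷ + 46x⁶ − 8x⁵ − 2x⁴ + 6x³ − 36x² − 68x − 43) ÷ lead(D) = −2x⁸ ÷ 2x = −x⁷. Subtract (−x⁷)·D = −2x⁸ − 6x⁷. Remainder: 16x⁷ + 46x⁶ − 8x⁵ − 2x⁴ + 6x³ − 36x² − 68x − 43.
Step 2: lead(16x⁷ + 46x⁶ − 8x⁵ − 2x⁴ + 6x³ − 36x² − 68x − 43) ÷ lead(D) = 16x⁷ ÷ 2x = 8x⁶. Subtract (8x⁶)·D = 16x⁷ + 48x⁶. Remainder: −2x⁶ − 8x⁵ − 2x⁴ + 6x³ − 36x² − 68x − 43.
Step 3: lead(−2x⁶ − 8x⁵ − 2x⁴ + 6x³ − 36x² − 68x − 43) ÷ lead(D) = −2x⁶ ÷ 2x = −x⁵. Subtract (−x⁵)·D = −2x⁶ − 6x⁵. Remainder: −2x⁵ − 2x⁴ + 6x³ − 36x² − 68x − 43.
Step 4: lead(−2x⁵ − 2x⁴ + 6x³ − 36x² − 68x − 43) ÷ lead(D) = −2x⁵ ÷ 2x = −x⁴. Subtract (−x⁴)·D = −2x⁵ − 6x⁴. Remainder: 4x⁴ + 6x³ − 36x² − 68x − 43.
Step 5: lead(4x⁴ + 6x³ − 36x² − 68x − 43) ÷ lead(D) = 4x⁴ ÷ 2x = 2x³. Subtract (2x³)·D = 4x⁴ + 12x³. Remainder: −6x³ − 36x² − 68x − 43.
Step 6: lead(−6x³ − 36x² − 68x − 43) ÷ lead(D) = −6x³ ÷ 2x = −3x². Subtract (−3x²)·D = −6x³ − 18x². Remainder: −18x² − 68x − 43.
Step 7: lead(−18x² − 68x − 43) ÷ lead(D) = −18x² ÷ 2x = −9x. Subtract (−9x)·D = −18x² − 54x. Remainder: −14x − 43.
Step 8: lead(−14x − 43) ÷ lead(D) = −14x ÷ 2x = −7. Subtract (−7)·D = −14x − 42. Remainder: −1.

Q(x) = −x⁷ + 8x⁶ − x⁵ − x⁴ + 2x³ − 3x² − 9x − 7; R(x) = −1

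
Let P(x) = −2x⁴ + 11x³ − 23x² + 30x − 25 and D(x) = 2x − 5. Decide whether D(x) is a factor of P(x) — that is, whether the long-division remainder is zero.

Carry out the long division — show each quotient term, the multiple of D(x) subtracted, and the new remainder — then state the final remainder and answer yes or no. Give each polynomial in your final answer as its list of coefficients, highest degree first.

Step 1: lead(−2x⁴ + 11x³ − 23x² + 30x − 25) ÷ lead(D) = −2x⁴ ÷ 2x = −x³. Subtract (−x³)·D = −2x⁴ + 5x³. Remainder: 6x³ − 23x² + 30x − 25.
Step 2: lead(6x³ − 23x² + 30x − 25) ÷ lead(D) = 6x³ ÷ 2x = 3x². Subtract (3x²)·D = 6x³ − 15x². Remainder: −8x² + 30x − 25.
Step 3: lead(−8x² + 30x − 25) ÷ lead(D) = −8x² ÷ 2x = −4x. Subtract (−4x)·D = −8x² + 20x. Remainder: 10x − 25.
Step 4: lead(10x − 25) ÷ lead(D) = 10x ÷ 2x = 5. Subtract (5)·D = 10x − 25. Remainder: 0.

R = [0], so D(x) is a factor of P(x). yes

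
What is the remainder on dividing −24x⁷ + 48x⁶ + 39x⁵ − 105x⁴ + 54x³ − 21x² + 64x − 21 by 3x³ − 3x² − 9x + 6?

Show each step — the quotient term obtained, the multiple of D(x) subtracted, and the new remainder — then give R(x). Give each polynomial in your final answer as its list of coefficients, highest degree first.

Step 1: lead(−24x⁷ + 48x⁶ + 39x⁵ − 105x⁴ + 54x³ − 21x² + 64x − 21) ÷ lead(D) = −24x⁷ ÷ 3x³ = −8x⁴. Subtract (−8x⁴)·D = −24x⁷ + 24x⁶ + 72x⁵ − 48x⁴. Remainder: 24x⁶ − 33x⁵ − 57x⁴ + 54x³ − 21x² + 64x − 21.
Step 2: lead(24x⁶ − 33x⁵ − 57x⁴ + 54x³ − 21x² + 64x − 21) ÷ lead(D) = 24x⁶ ÷ 3x³ = 8x³. Subtract (8x³)·D = 24x⁶ − 24x⁵ − 72x⁴ + 48x³. Remainder: −9x⁵ + 15x⁴ + 6x³ − 21x² + 64x − 21.
Step 3: lead(−9x⁵ + 15x⁴ + 6x³ − 21x² + 64x − 21) ÷ lead(D) = −9x⁵ ÷ 3x³ = −3x². Subtract (−3x²)·D = −9x⁵ + 9x⁴ + 27x³ − 18x². Remainder: 6x⁴ − 21x³ − 3x² + 64x − 21.
Step 4: lead(6x⁴ − 21x³ − 3x² + 64x − 21) ÷ lead(D) = 6x⁴ ÷ 3x³ = 2x. Subtract (2x)·D = 6x⁴ − 6x³ − 18x² + 12x. Remainder: −15x³ + 15x² + 52x − 21.
Step 5: lead(−15x³ + 15x² + 52x − 21) ÷ lead(D) = −15x³ ÷ 3x³ = −5. Subtract (−5)·D = −15x³ + 15x² + 45x − 30. Remainder: 7x + 9.

R = [7, 9]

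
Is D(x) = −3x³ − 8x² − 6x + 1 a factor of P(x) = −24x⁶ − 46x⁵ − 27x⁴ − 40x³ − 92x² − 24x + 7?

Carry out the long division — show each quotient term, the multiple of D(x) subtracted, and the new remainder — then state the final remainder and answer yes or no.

R(x) = −9x + 3, so D(x) is not a factor of P(x). no

Step 1: lead(−24x⁶ − 46x⁵ − 27x⁴ − 40x³ − 92x² − 24x + 7) ÷ lead(D) = −24x⁶ ÷ −3x³ = 8x³. Subtract (8x³)·D = −24x⁶ − 64x⁵ − 48x⁴ + 8x³. Remainder: 18x⁵ + 21x⁴ − 48x³ − 92x² − 24x + 7.
Step 2: lead(18x⁵ + 21x⁴ − 48x³ − 92x² − 24x + 7) ÷ lead(D) = 18x⁵ ÷ −3x³ = −6x². Subtract (−6x²)·D = 18x⁵ + 48x⁴ + 36x³ − 6x². Remainder: −27x⁴ − 84x³ − 86x² − 24x + 7.
Step 3: lead(−27x⁴ − 84x³ − 86x² − 24x + 7) ÷ lead(D) = −27x⁴ ÷ −3x³ = 9x. Subtract (9x)·D = −27x⁴ − 72x³ − 54x² + 9x. Remainder: −12x³ − 32x² − 33x + 7.
Step 4: lead(−12x³ − 32x² − 33x + 7) ÷ lead(D) = −12x³ ÷ −3x³ = 4. Subtract (4)·D = −12x³ − 32x² − 24x + 4. Remainder: −9x + 3.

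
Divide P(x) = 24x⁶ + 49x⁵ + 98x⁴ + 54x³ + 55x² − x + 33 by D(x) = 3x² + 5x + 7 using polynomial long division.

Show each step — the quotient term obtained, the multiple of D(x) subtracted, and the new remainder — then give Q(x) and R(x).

Q(x) = 8x⁴ + 3x³ + 9x² − 4x + 4; R(x) = 7x + 5

Step 1: lead(24x⁶ + 49x⁵ + 98x⁴ + 54x³ + 55x² − x + 33) ÷ lead(D) = 24x⁶ ÷ 3x² = 8x⁴. Subtract (8x⁴)·D = 24x⁶ + 40x⁵ + 56x⁴. Remainder: 9x⁵ + 42x⁴ + 54x³ + 55x² − x + 33.
Step 2: lead(9x⁵ + 42x⁴ + 54x³ + 55x² − x + 33) ÷ lead(D) = 9x⁵ ÷ 3x² = 3x³. Subtract (3x³)·D = 9x⁵ + 15x⁴ + 21x³. Remainder: 27x⁴ + 33x³ + 55x² − x + 33.
Step 3: lead(27x⁴ + 33x³ + 55x² − x + 33) ÷ lead(D) = 27x⁴ ÷ 3x² = 9x². Subtract (9x²)·D = 27x⁴ + 45x³ + 63x². Remainder: −12x³ − 8x² − x + 33.
Step 4: lead(−12x³ − 8x² − x + 33) ÷ lead(D) = −12x³ ÷ 3x² = −4x. Subtract (−4x)·D = −12x³ − 20x² − 28x. Remainder: 12x² + 27x + 33.
Step 5: lead(12x² + 27x + 33) ÷ lead(D) = 12x² ÷ 3x² = 4. Subtract (4)·D = 12x² + 20x + 28. Remainder: 7x + 5.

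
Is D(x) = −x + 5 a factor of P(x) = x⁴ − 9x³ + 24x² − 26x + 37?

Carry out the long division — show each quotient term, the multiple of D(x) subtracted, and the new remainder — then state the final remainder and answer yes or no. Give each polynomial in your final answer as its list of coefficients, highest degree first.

Step 1: lead(x⁴ − 9x³ + 24x² − 26x + 37) ÷ lead(D) = x⁴ ÷ −x = −x³. Subtract (−x³)·D = x⁴ − 5x³. Remainder: −4x³ + 24x² − 26x + 37.
Step 2: lead(−4x³ + 24x² − 26x + 37) ÷ lead(D) = −4x³ ÷ −x = 4x². Subtract (4x²)·D = −4x³ + 20x². Remainder: 4x² − 26x + 37.
Step 3: lead(4x² − 26x + 37) ÷ lead(D) = 4x² ÷ −x = −4x. Subtract (−4x)·D = 4x² − 20x. Remainder: −6x + 37.
Step 4: lead(−6x + 37) ÷ lead(D) = −6x ÷ −x = 6. Subtract (6)·D = −6x + 30. Remainder: 7.

R = [7], so D(x) is not a factor of P(x). no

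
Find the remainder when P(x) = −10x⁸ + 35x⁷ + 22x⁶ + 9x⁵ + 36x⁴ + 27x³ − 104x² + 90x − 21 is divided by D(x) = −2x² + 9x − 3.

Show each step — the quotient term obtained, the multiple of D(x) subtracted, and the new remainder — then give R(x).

Step 1: lead(−10x⁸ + 35x⁷ + 22x⁶ + 9x⁵ + 36x⁴ + 27x³ − 104x² + 90x − 21) ÷ lead(D) = −10x⁸ ÷ −2x² = 5x⁶. Subtract (5x⁶)·D = −10x⁸ + 45x⁷ − 15x⁶. Remainder: −10x⁷ + 37x⁶ + 9x⁵ + 36x⁴ + 27x³ − 104x² + 90x − 21.
Step 2: lead(−10x⁷ + 37x⁶ + 9x⁵ + 36x⁴ + 27x³ − 104x² + 90x − 21) ÷ lead(D) = −10x⁷ ÷ −2x² = 5x⁵. Subtract (5x⁵)·D = −10x⁷ + 45x⁶ − 15x⁵. Remainder: −8x⁶ + 24x⁵ + 36x⁴ + 27x³ − 104x² + 90x − 21.
Step 3: lead(−8x⁶ + 24x⁵ + 36x⁴ + 27x³ − 104x² + 90x − 21) ÷ lead(D) = −8x⁶ ÷ −2x² = 4x⁴. Subtract (4x⁴)·D = −8x⁶ + 36x⁵ − 12x⁴. Remainder: −12x⁵ + 48x⁴ + 27x³ − 104x² + 90x − 21.
Step 4: lead(−12x⁵ + 48x⁴ + 27x³ − 104x² + 90x − 21) ÷ lead(D) = −12x⁵ ÷ −2x² = 6x³. Subtract (6x³)·D = −12x⁵ + 54x⁴ − 18x³. Remainder: −6x⁴ + 45x³ − 104x² + 90x − 21.
Step 5: lead(−6x⁴ + 45x³ − 104x² + 90x − 21) ÷ lead(D) = −6x⁴ ÷ −2x² = 3x². Subtract (3x²)·D = −6x⁴ + 27x³ − 9x². Remainder: 18x³ − 95x² + 90x − 21.
Step 6: lead(18x³ − 95x² + 90x − 21) ÷ lead(D) = 18x³ ÷ −2x² = −9x. Subtract (−9x)·D = 18x³ − 81x² + 27x. Remainder: −14x² + 63x − 21.
Step 7: lead(−14x² + 63x − 21) ÷ lead(D) = −14x² ÷ −2x² = 7. Subtract (7)·D = −14x² + 63x − 21. Remainder: 0.

R(x) = 0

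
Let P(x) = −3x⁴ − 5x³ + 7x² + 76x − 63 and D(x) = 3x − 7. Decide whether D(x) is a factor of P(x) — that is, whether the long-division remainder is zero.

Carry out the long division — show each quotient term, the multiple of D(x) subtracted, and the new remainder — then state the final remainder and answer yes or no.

Step 1: lead(−3x⁴ − 5x³ + 7x² + 76x − 63) ÷ lead(D) = −3x⁴ ÷ 3x = −x³. Subtract (−x³)·D = −3x⁴ + 7x³. Remainder: −12x³ + 7x² + 76x − 63.
Step 2: lead(−12x³ + 7x² + 76x − 63) ÷ lead(D) = −12x³ ÷ 3x = −4x². Subtract (−4x²)·D = −12x³ + 28x². Remainder: −21x² + 76x − 63.
Step 3: lead(−21x² + 76x − 63) ÷ lead(D) = −21x² ÷ 3x = −7x. Subtract (−7x)·D = −21x² + 49x. Remainder: 27x − 63.
Step 4: lead(27x − 63) ÷ lead(D) = 27x ÷ 3x = 9. Subtract (9)·D = 27x − 63. Remainder: 0.

R(x) = 0, so D(x) is a factor of P(x). yes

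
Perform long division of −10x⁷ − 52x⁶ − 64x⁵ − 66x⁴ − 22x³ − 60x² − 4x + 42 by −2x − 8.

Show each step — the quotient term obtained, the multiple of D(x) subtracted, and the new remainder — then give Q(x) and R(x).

Q(x) = 5x⁶ + 6x⁵ + 8x⁴ + x³ + 7x² + 2x − 6; R(x) = −6

Step 1: lead(−10x⁷ − 52x⁶ − 64x⁵ − 66x⁴ − 22x³ − 60x² − 4x + 42) ÷ lead(D) = −10x⁷ ÷ −2x = 5x⁶. Subtract (5x⁶)·D = −10x⁷ − 40x⁶. Remainder: −12x⁶ − 64x⁵ − 66x⁴ − 22x³ − 60x² − 4x + 42.
Step 2: lead(−12x⁶ − 64x⁵ − 66x⁴ − 22x³ − 60x² − 4x + 42) ÷ lead(D) = −12x⁶ ÷ −2x = 6x⁵. Subtract (6x⁵)·D = −12x⁶ − 48x⁵. Remainder: −16x⁵ − 66x⁴ − 22x³ − 60x² − 4x + 42.
Step 3: lead(−16x⁵ − 66x⁴ − 22x³ − 60x² − 4x + 42) ÷ lead(D) = −16x⁵ ÷ −2x = 8x⁴. Subtract (8x⁴)·D = −16x⁵ − 64x⁴. Remainder: −2x⁴ − 22x³ − 60x² − 4x + 42.
Step 4: lead(−2x⁴ − 22x³ − 60x² − 4x + 42) ÷ lead(D) = −2x⁴ ÷ −2x = x³. Subtract (x³)·D = −2x⁴ − 8x³. Remainder: −14x³ − 60x² − 4x + 42.
Step 5: lead(−14x³ − 60x² − 4x + 42) ÷ lead(D) = −14x³ ÷ −2x = 7x². Subtract (7x²)·D = −14x³ − 56x². Remainder: −4x² − 4x + 42.
Step 6: lead(−4x² − 4x + 42) ÷ lead(D) = −4x² ÷ −2x = 2x. Subtract (2x)·D = −4x² − 16x. Remainder: 12x + 42.
Step 7: lead(12x + 42) ÷ lead(D) = 12x ÷ −2x = −6. Subtract (−6)·D = 12x + 48. Remainder: −6.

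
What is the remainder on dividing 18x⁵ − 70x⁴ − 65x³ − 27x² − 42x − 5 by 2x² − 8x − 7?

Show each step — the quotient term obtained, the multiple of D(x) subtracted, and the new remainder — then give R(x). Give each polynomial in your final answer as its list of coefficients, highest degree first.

R = [-5, 9]

Step 1: lead(18x⁵ − 70x⁴ − 65x³ − 27x² − 42x − 5) ÷ lead(D) = 18x⁵ ÷ 2x² = 9x³. Subtract (9x³)·D = 18x⁵ − 72x⁴ − 63x³. Remainder: 2x⁴ − 2x³ − 27x² − 42x − 5.
Step 2: lead(2x⁴ − 2x³ − 27x² − 42x − 5) ÷ lead(D) = 2x⁴ ÷ 2x² = x². Subtract (x²)·D = 2x⁴ − 8x³ − 7x². Remainder: 6x³ − 20x² − 42x − 5.
Step 3: lead(6x³ − 20x² − 42x − 5) ÷ lead(D) = 6x³ ÷ 2x² = 3x. Subtract (3x)·D = 6x³ − 24x² − 21x. Remainder: 4x² − 21x − 5.
Step 4: lead(4x² − 21x − 5) ÷ lead(D) = 4x² ÷ 2x² = 2. Subtract (2)·D = 4x² − 16x − 14. Remainder: −5x + 9.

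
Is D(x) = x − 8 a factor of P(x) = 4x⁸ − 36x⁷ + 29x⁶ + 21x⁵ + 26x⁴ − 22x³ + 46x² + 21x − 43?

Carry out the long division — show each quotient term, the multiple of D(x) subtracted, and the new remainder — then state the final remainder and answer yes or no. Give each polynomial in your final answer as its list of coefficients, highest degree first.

R = [-3], so D(x) is not a factor of P(x). no

Step 1: lead(4x⁸ − 36x⁷ + 29x⁶ + 21x⁵ + 26x⁴ − 22x³ + 46x² + 21x − 43) ÷ lead(D) = 4x⁸ ÷ x = 4x⁷. Subtract (4x⁷)·D = 4x⁸ − 32x⁷. Remainder: −4x⁷ + 29x⁶ + 21x⁵ + 26x⁴ − 22x³ + 46x² + 21x − 43.
Step 2: lead(−4x⁷ + 29x⁶ + 21x⁵ + 26x⁴ − 22x³ + 46x² + 21x − 43) ÷ lead(D) = −4x⁷ ÷ x = −4x⁶. Subtract (−4x⁶)·D = −4x⁷ + 32x⁶. Remainder: −3x⁶ + 21x⁵ + 26x⁴ − 22x³ + 46x² + 21x − 43.
Step 3: lead(−3x⁶ + 21x⁵ + 26x⁴ − 22x³ + 46x² + 21x − 43) ÷ lead(D) = −3x⁶ ÷ x = −3x⁵. Subtract (−3x⁵)·D = −3x⁶ + 24x⁵. Remainder: −3x⁵ + 26x⁴ − 22x³ + 46x² + 21x − 43.
Step 4: lead(−3x⁵ + 26x⁴ − 22x³ + 46x² + 21x − 43) ÷ lead(D) = −3x⁵ ÷ x = −3x⁴. Subtract (−3x⁴)·D = −3x⁵ + 24x⁴. Remainder: 2x⁴ − 22x³ + 46x² + 21x − 43.
Step 5: lead(2x⁴ − 22x³ + 46x² + 21x − 43) ÷ lead(D) = 2x⁴ ÷ x = 2x³. Subtract (2x³)·D = 2x⁴ − 16x³. Remainder: −6x³ + 46x² + 21x − 43.
Step 6: lead(−6x³ + 46x² + 21x − 43) ÷ lead(D) = −6x³ ÷ x = −6x². Subtract (−6x²)·D = −6x³ + 48x². Remainder: −2x² + 21x − 43.
Step 7: lead(−2x² + 21x − 43) ÷ lead(D) = −2x² ÷ x = −2x. Subtract (−2x)·D = −2x² + 16x. Remainder: 5x − 43.
Step 8: lead(5x − 43) ÷ lead(D) = 5x ÷ x = 5. Subtract (5)·D = 5x − 40. Remainder: −3.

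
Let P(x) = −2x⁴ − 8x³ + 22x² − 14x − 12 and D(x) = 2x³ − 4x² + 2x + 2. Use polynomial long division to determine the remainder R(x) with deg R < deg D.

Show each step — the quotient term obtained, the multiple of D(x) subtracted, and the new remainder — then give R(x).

R(x) = 0

Step 1: lead(−2x⁴ − 8x³ + 22x² − 14x − 12) ÷ lead(D) = −2x⁴ ÷ 2x³ = −x. Subtract (−x)·D = −2x⁴ + 4x³ − 2x² − 2x. Remainder: −12x³ + 24x² − 12x − 12.
Step 2: lead(−12x³ + 24x² − 12x − 12) ÷ lead(D) = −12x³ ÷ 2x³ = −6. Subtract (−6)·D = −12x³ + 24x² − 12x − 12. Remainder: 0.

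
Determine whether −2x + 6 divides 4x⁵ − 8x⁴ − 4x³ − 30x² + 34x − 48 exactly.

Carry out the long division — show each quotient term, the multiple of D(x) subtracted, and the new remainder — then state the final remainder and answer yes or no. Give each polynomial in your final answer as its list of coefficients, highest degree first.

Step 1: lead(4x⁵ − 8x⁴ − 4x³ − 30x² + 34x − 48) ÷ lead(D) = 4x⁵ ÷ −2x = −2x⁴. Subtract (−2x⁴)·D = 4x⁵ − 12x⁴. Remainder: 4x⁴ − 4x³ − 30x² + 34x − 48.
Step 2: lead(4x⁴ − 4x³ − 30x² + 34x − 48) ÷ lead(D) = 4x⁴ ÷ −2x = −2x³. Subtract (−2x³)·D = 4x⁴ − 12x³. Remainder: 8x³ − 30x² + 34x − 48.
Step 3: lead(8x³ − 30x² + 34x − 48) ÷ lead(D) = 8x³ ÷ −2x = −4x². Subtract (−4x²)·D = 8x³ − 24x². Remainder: −6x² + 34x − 48.
Step 4: lead(−6x² + 34x − 48) ÷ lead(D) = −6x² ÷ −2x = 3x. Subtract (3x)·D = −6x² + 18x. Remainder: 16x − 48.
Step 5: lead(16x − 48) ÷ lead(D) = 16x ÷ −2x = −8. Subtract (−8)·D = 16x − 48. Remainder: 0.

R = [0], so D(x) is a factor of P(x). yes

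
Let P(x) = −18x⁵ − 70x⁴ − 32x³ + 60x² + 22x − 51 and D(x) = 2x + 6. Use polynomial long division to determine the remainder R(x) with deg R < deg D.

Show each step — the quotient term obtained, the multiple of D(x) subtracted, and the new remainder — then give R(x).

Step 1: lead(−18x⁵ − 70x⁴ − 32x³ + 60x² + 22x − 51) ÷ lead(D) = −18x⁵ ÷ 2x = −9x⁴. Subtract (−9x⁴)·D = −18x⁵ − 54x⁴. Remainder: −16x⁴ − 32x³ + 60x² + 22x − 51.
Step 2: lead(−16x⁴ − 32x³ + 60x² + 22x − 51) ÷ lead(D) = −16x⁴ ÷ 2x = −8x³. Subtract (−8x³)·D = −16x⁴ − 48x³. Remainder: 16x³ + 60x² + 22x − 51.
Step 3: lead(16x³ + 60x² + 22x − 51) ÷ lead(D) = 16x³ ÷ 2x = 8x². Subtract (8x²)·D = 16x³ + 48x². Remainder: 12x² + 22x − 51.
Step 4: lead(12x² + 22x − 51) ÷ lead(D) = 12x² ÷ 2x = 6x. Subtract (6x)·D = 12x² + 36x. Remainder: −14x − 51.
Step 5: lead(−14x − 51) ÷ lead(D) = −14x ÷ 2x = −7. Subtract (−7)·D = −14x − 42. Remainder: −9.

R(x) = −9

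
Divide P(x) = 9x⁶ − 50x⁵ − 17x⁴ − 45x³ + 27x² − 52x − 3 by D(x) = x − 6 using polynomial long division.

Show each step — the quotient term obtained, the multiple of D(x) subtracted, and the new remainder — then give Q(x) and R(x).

Step 1: lead(9x⁶ − 50x⁵ − 17x⁴ − 45x³ + 27x² − 52x − 3) ÷ lead(D) = 9x⁶ ÷ x = 9x⁵. Subtract (9x⁵)·D = 9x⁶ − 54x⁵. Remainder: 4x⁵ − 17x⁴ − 45x³ + 27x² − 52x − 3.
Step 2: lead(4x⁵ − 17x⁴ − 45x³ + 27x² − 52x − 3) ÷ lead(D) = 4x⁵ ÷ x = 4x⁴. Subtract (4x⁴)·D = 4x⁵ − 24x⁴. Remainder: 7x⁴ − 45x³ + 27x² − 52x − 3.
Step 3: lead(7x⁴ − 45x³ + 27x² − 52x − 3) ÷ lead(D) = 7x⁴ ÷ x = 7x³. Subtract (7x³)·D = 7x⁴ − 42x³. Remainder: −3x³ + 27x² − 52x − 3.
Step 4: lead(−3x³ + 27x² − 52x − 3) ÷ lead(D) = −3x³ ÷ x = −3x². Subtract (−3x²)·D = −3x³ + 18x². Remainder: 9x² − 52x − 3.
Step 5: lead(9x² − 52x − 3) ÷ lead(D) = 9x² ÷ x = 9x. Subtract (9x)·D = 9x² − 54x. Remainder: 2x − 3.
Step 6: lead(2x − 3) ÷ lead(D) = 2x ÷ x = 2. Subtract (2)·D = 2x − 12. Remainder: 9.

Q(x) = 9x⁵ + 4x⁴ + 7x³ − 3x² + 9x + 2; R(x) = 9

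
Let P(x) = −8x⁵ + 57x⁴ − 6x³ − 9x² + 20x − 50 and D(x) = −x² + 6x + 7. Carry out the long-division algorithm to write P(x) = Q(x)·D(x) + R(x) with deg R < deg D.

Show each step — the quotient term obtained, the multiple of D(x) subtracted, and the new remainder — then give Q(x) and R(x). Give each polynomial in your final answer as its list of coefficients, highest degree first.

Step 1: lead(−8x⁵ + 57x⁴ − 6x³ − 9x² + 20x − 50) ÷ lead(D) = −8x⁵ ÷ −x² = 8x³. Subtract (8x³)·D = −8x⁵ + 48x⁴ + 56x³. Remainder: 9x⁴ − 62x³ − 9x² + 20x − 50.
Step 2: lead(9x⁴ − 62x³ − 9x² + 20x − 50) ÷ lead(D) = 9x⁴ ÷ −x² = −9x². Subtract (−9x²)·D = 9x⁴ − 54x³ − 63x². Remainder: −8x³ + 54x² + 20x − 50.
Step 3: lead(−8x³ + 54x² + 20x − 50) ÷ lead(D) = −8x³ ÷ −x² = 8x. Subtract (8x)·D = −8x³ + 48x² + 56x. Remainder: 6x² − 36x − 50.
Step 4: lead(6x² − 36x − 50) ÷ lead(D) = 6x² ÷ −x² = −6. Subtract (−6)·D = 6x² − 36x − 42. Remainder: −8.

Q = [8, -9, 8, -6]; R = [-8]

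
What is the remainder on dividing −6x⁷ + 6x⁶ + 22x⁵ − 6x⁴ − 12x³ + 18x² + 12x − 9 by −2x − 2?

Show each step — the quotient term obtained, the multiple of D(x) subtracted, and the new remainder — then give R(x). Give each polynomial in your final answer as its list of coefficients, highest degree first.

Step 1: lead(−6x⁷ + 6x⁶ + 22x⁵ − 6x⁴ − 12x³ + 18x² + 12x − 9) ÷ lead(D) = −6x⁷ ÷ −2x = 3x⁶. Subtract (3x⁶)·D = −6x⁷ − 6x⁶. Remainder: 12x⁶ + 22x⁵ − 6x⁴ − 12x³ + 18x² + 12x − 9.
Step 2: lead(12x⁶ + 22x⁵ − 6x⁴ − 12x³ + 18x² + 12x − 9) ÷ lead(D) = 12x⁶ ÷ −2x = −6x⁵. Subtract (−6x⁵)·D = 12x⁶ + 12x⁵. Remainder: 10x⁵ − 6x⁴ − 12x³ + 18x² + 12x − 9.
Step 3: lead(10x⁵ − 6x⁴ − 12x³ + 18x² + 12x − 9) ÷ lead(D) = 10x⁵ ÷ −2x = −5x⁴. Subtract (−5x⁴)·D = 10x⁵ + 10x⁴. Remainder: −16x⁴ − 12x³ + 18x² + 12x − 9.
Step 4: lead(−16x⁴ − 12x³ + 18x² + 12x − 9) ÷ lead(D) = −16x⁴ ÷ −2x = 8x³. Subtract (8x³)·D = −16x⁴ − 16x³. Remainder: 4x³ + 18x² + 12x − 9.
Step 5: lead(4x³ + 18x² + 12x − 9) ÷ lead(D) = 4x³ ÷ −2x = −2x². Subtract (−2x²)·D = 4x³ + 4x². Remainder: 14x² + 12x − 9.
Step 6: lead(14x² + 12x − 9) ÷ lead(D) = 14x² ÷ −2x = −7x. Subtract (−7x)·D = 14x² + 14x. Remainder: −2x − 9.
Step 7: lead(−2x − 9) ÷ lead(D) = −2x ÷ −2x = 1. Subtract (1)·D = −2x − 2. Remainder: −7.

R = [-7]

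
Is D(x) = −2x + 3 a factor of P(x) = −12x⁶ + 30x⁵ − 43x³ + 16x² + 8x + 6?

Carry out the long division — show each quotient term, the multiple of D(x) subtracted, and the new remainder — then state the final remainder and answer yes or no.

Step 1: lead(−12x⁶ + 30x⁵ − 43x³ + 16x² + 8x + 6) ÷ lead(D) = −12x⁶ ÷ −2x = 6x⁵. Subtract (6x⁵)·D = −12x⁶ + 18x⁵. Remainder: 12x⁵ − 43x³ + 16x² + 8x + 6.
Step 2: lead(12x⁵ − 43x³ + 16x² + 8x + 6) ÷ lead(D) = 12x⁵ ÷ −2x = −6x⁴. Subtract (−6x⁴)·D = 12x⁵ − 18x⁴. Remainder: 18x⁴ − 43x³ + 16x² + 8x + 6.
Step 3: lead(18x⁴ − 43x³ + 16x² + 8x + 6) ÷ lead(D) = 18x⁴ ÷ −2x = −9x³. Subtract (−9x³)·D = 18x⁴ − 27x³. Remainder: −16x³ + 16x² + 8x + 6.
Step 4: lead(−16x³ + 16x² + 8x + 6) ÷ lead(D) = −16x³ ÷ −2x = 8x². Subtract (8x²)·D = −16x³ + 24x². Remainder: −8x² + 8x + 6.
Step 5: lead(−8x² + 8x + 6) ÷ lead(D) = −8x² ÷ −2x = 4x. Subtract (4x)·D = −8x² + 12x. Remainder: −4x + 6.
Step 6: lead(−4x + 6) ÷ lead(D) = −4x ÷ −2x = 2. Subtract (2)·D = −4x + 6. Remainder: 0.

R(x) = 0, so D(x) is a factor of P(x). yes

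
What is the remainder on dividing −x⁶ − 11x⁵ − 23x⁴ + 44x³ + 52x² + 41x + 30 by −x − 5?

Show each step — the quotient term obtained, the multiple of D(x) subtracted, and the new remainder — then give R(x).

Step 1: lead(−x⁶ − 11x⁵ − 23x⁴ + 44x³ + 52x² + 41x + 30) ÷ lead(D) = −x⁶ ÷ −x = x⁵. Subtract (x⁵)·D = −x⁶ − 5x⁵. Remainder: −6x⁵ − 23x⁴ + 44x³ + 52x² + 41x + 30.
Step 2: lead(−6x⁵ − 23x⁴ + 44x³ + 52x² + 41x + 30) ÷ lead(D) = −6x⁵ ÷ −x = 6x⁴. Subtract (6x⁴)·D = −6x⁵ − 30x⁴. Remainder: 7x⁴ + 44x³ + 52x² + 41x + 30.
Step 3: lead(7x⁴ + 44x³ + 52x² + 41x + 30) ÷ lead(D) = 7x⁴ ÷ −x = −7x³. Subtract (−7x³)·D = 7x⁴ + 35x³. Remainder: 9x³ + 52x² + 41x + 30.
Step 4: lead(9x³ + 52x² + 41x + 30) ÷ lead(D) = 9x³ ÷ −x = −9x². Subtract (−9x²)·D = 9x³ + 45x². Remainder: 7x² + 41x + 30.
Step 5: lead(7x² + 41x + 30) ÷ lead(D) = 7x² ÷ −x = −7x. Subtract (−7x)·D = 7x² + 35x. Remainder: 6x + 30.
Step 6: lead(6x + 30) ÷ lead(D) = 6x ÷ −x = −6. Subtract (−6)·D = 6x + 30. Remainder: 0.

R(x) = 0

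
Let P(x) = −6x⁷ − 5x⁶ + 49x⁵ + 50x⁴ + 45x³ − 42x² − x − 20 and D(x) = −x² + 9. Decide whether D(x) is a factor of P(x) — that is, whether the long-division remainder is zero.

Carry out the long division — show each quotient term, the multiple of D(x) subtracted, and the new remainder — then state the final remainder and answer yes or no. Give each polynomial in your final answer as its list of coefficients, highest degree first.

Step 1: lead(−6x⁷ − 5x⁶ + 49x⁵ + 50x⁴ + 45x³ − 42x² − x − 20) ÷ lead(D) = −6x⁷ ÷ −x² = 6x⁵. Subtract (6x⁵)·D = −6x⁷ + 54x⁵. Remainder: −5x⁶ − 5x⁵ + 50x⁴ + 45x³ − 42x² − x − 20.
Step 2: lead(−5x⁶ − 5x⁵ + 50x⁴ + 45x³ − 42x² − x − 20) ÷ lead(D) = −5x⁶ ÷ −x² = 5x⁴. Subtract (5x⁴)·D = −5x⁶ + 45x⁴. Remainder: −5x⁵ + 5x⁴ + 45x³ − 42x² − x − 20.
Step 3: lead(−5x⁵ + 5x⁴ + 45x³ − 42x² − x − 20) ÷ lead(D) = −5x⁵ ÷ −x² = 5x³. Subtract (5x³)·D = −5x⁵ + 45x³. Remainder: 5x⁴ − 42x² − x − 20.
Step 4: lead(5x⁴ − 42x² − x − 20) ÷ lead(D) = 5x⁴ ÷ −x² = −5x². Subtract (−5x²)·D = 5x⁴ − 45x². Remainder: 3x² − x − 20.
Step 5: lead(3x² − x − 20) ÷ lead(D) = 3x² ÷ −x² = −3. Subtract (−3)·D = 3x² − 27. Remainder: −x + 7.

R = [-1, 7], so D(x) is not a factor of P(x). no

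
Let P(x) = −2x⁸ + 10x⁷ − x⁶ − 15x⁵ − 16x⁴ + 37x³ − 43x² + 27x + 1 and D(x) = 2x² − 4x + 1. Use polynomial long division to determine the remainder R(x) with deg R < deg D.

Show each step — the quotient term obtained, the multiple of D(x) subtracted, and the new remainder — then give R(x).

Step 1: lead(−2x⁸ + 10x⁷ − x⁶ − 15x⁵ − 16x⁴ + 37x³ − 43x² + 27x + 1) ÷ lead(D) = −2x⁸ ÷ 2x² = −x⁶. Subtract (−x⁶)·D = −2x⁸ + 4x⁷ − x⁶. Remainder: 6x⁷ − 15x⁵ − 16x⁴ + 37x³ − 43x² + 27x + 1.
Step 2: lead(6x⁷ − 15x⁵ − 16x⁴ + 37x³ − 43x² + 27x + 1) ÷ lead(D) = 6x⁷ ÷ 2x² = 3x⁵. Subtract (3x⁵)·D = 6x⁷ − 12x⁶ + 3x⁵. Remainder: 12x⁶ − 18x⁵ − 16x⁴ + 37x³ − 43x² + 27x + 1.
Step 3: lead(12x⁶ − 18x⁵ − 16x⁴ + 37x³ − 43x² + 27x + 1) ÷ lead(D) = 12x⁶ ÷ 2x² = 6x⁴. Subtract (6x⁴)·D = 12x⁶ − 24x⁵ + 6x⁴. Remainder: 6x⁵ − 22x⁴ + 37x³ − 43x² + 27x + 1.
Step 4: lead(6x⁵ − 22x⁴ + 37x³ − 43x² + 27x + 1) ÷ lead(D) = 6x⁵ ÷ 2x² = 3x³. Subtract (3x³)·D = 6x⁵ − 12x⁴ + 3x³. Remainder: −10x⁴ + 34x³ − 43x² + 27x + 1.
Step 5: lead(−10x⁴ + 34x³ − 43x² + 27x + 1) ÷ lead(D) = −10x⁴ ÷ 2x² = −5x². Subtract (−5x²)·D = −10x⁴ + 20x³ − 5x². Remainder: 14x³ − 38x² + 27x + 1.
Step 6: lead(14x³ − 38x² + 27x + 1) ÷ lead(D) = 14x³ ÷ 2x² = 7x. Subtract (7x)·D = 14x³ − 28x² + 7x. Remainder: −10x² + 20x + 1.
Step 7: lead(−10x² + 20x + 1) ÷ lead(D) = −10x² ÷ 2x² = −5. Subtract (−5)·D = −10x² + 20x − 5. Remainder: 6.

R(x) = 6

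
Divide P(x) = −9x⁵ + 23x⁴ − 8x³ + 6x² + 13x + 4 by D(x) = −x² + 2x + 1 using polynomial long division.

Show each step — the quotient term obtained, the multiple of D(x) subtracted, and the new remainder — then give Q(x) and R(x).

Q(x) = 9x³ − 5x² + 7x + 3; R(x) = 1

Step 1: lead(−9x⁵ + 23x⁴ − 8x³ + 6x² + 13x + 4) ÷ lead(D) = −9x⁵ ÷ −x² = 9x³. Subtract (9x³)·D = −9x⁵ + 18x⁴ + 9x³. Remainder: 5x⁴ − 17x³ + 6x² + 13x + 4.
Step 2: lead(5x⁴ − 17x³ + 6x² + 13x + 4) ÷ lead(D) = 5x⁴ ÷ −x² = −5x². Subtract (−5x²)·D = 5x⁴ − 10x³ − 5x². Remainder: −7x³ + 11x² + 13x + 4.
Step 3: lead(−7x³ + 11x² + 13x + 4) ÷ lead(D) = −7x³ ÷ −x² = 7x. Subtract (7x)·D = −7x³ + 14x² + 7x. Remainder: −3x² + 6x + 4.
Step 4: lead(−3x² + 6x + 4) ÷ lead(D) = −3x² ÷ −x² = 3. Subtract (3)·D = −3x² + 6x + 3. Remainder: 1.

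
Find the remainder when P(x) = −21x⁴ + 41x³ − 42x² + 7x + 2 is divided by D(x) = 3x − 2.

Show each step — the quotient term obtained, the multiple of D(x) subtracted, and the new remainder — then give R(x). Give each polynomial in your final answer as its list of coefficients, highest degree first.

Step 1: lead(−21x⁴ + 41x³ − 42x² + 7x + 2) ÷ lead(D) = −21x⁴ ÷ 3x = −7x³. Subtract (−7x³)·D = −21x⁴ + 14x³. Remainder: 27x³ − 42x² + 7x + 2.
Step 2: lead(27x³ − 42x² + 7x + 2) ÷ lead(D) = 27x³ ÷ 3x = 9x². Subtract (9x²)·D = 27x³ − 18x². Remainder: −24x² + 7x + 2.
Step 3: lead(−24x² + 7x + 2) ÷ lead(D) = −24x² ÷ 3x = −8x. Subtract (−8x)·D = −24x² + 16x. Remainder: −9x + 2.
Step 4: lead(−9x + 2) ÷ lead(D) = −9x ÷ 3x = −3. Subtract (−3)·D = −9x + 6. Remainder: −4.

R = [-4]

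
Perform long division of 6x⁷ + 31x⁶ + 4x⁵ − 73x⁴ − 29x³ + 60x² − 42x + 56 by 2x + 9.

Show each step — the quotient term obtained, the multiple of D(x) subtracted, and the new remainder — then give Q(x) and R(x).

Q(x) = 3x⁶ + 2x⁵ − 7x⁴ − 5x³ + 8x² − 6x + 6; R(x) = 2

Step 1: lead(6x⁷ + 31x⁶ + 4x⁵ − 73x⁴ − 29x³ + 60x² − 42x + 56) ÷ lead(D) = 6x⁷ ÷ 2x = 3x⁶. Subtract (3x⁶)·D = 6x⁷ + 27x⁶. Remainder: 4x⁶ + 4x⁵ − 73x⁴ − 29x³ + 60x² − 42x + 56.
Step 2: lead(4x⁶ + 4x⁵ − 73x⁴ − 29x³ + 60x² − 42x + 56) ÷ lead(D) = 4x⁶ ÷ 2x = 2x⁵. Subtract (2x⁵)·D = 4x⁶ + 18x⁵. Remainder: −14x⁵ − 73x⁴ − 29x³ + 60x² − 42x + 56.
Step 3: lead(−14x⁵ − 73x⁴ − 29x³ + 60x² − 42x + 56) ÷ lead(D) = −14x⁵ ÷ 2x = −7x⁴. Subtract (−7x⁴)·D = −14x⁵ − 63x⁴. Remainder: −10x⁴ − 29x³ + 60x² − 42x + 56.
Step 4: lead(−10x⁴ − 29x³ + 60x² − 42x + 56) ÷ lead(D) = −10x⁴ ÷ 2x = −5x³. Subtract (−5x³)·D = −10x⁴ − 45x³. Remainder: 16x³ + 60x² − 42x + 56.
Step 5: lead(16x³ + 60x² − 42x + 56) ÷ lead(D) = 16x³ ÷ 2x = 8x². Subtract (8x²)·D = 16x³ + 72x². Remainder: −12x² − 42x + 56.
Step 6: lead(−12x² − 42x + 56) ÷ lead(D) = −12x² ÷ 2x = −6x. Subtract (−6x)·D = −12x² − 54x. Remainder: 12x + 56.
Step 7: lead(12x + 56) ÷ lead(D) = 12x ÷ 2x = 6. Subtract (6)·D = 12x + 54. Remainder: 2.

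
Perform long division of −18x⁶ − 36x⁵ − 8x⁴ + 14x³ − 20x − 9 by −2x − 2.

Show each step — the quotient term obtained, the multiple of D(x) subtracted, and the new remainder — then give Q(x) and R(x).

Q(x) = 9x⁵ + 9x⁴ − 5x³ − 2x² + 2x + 8; R(x) = 7

Step 1: lead(−18x⁶ − 36x⁵ − 8x⁴ + 14x³ − 20x − 9) ÷ lead(D) = −18x⁶ ÷ −2x = 9x⁵. Subtract (9x⁵)·D = −18x⁶ − 18x⁵. Remainder: −18x⁵ − 8x⁴ + 14x³ − 20x − 9.
Step 2: lead(−18x⁵ − 8x⁴ + 14x³ − 20x − 9) ÷ lead(D) = −18x⁵ ÷ −2x = 9x⁴. Subtract (9x⁴)·D = −18x⁵ − 18x⁴. Remainder: 10x⁴ + 14x³ − 20x − 9.
Step 3: lead(10x⁴ + 14x³ − 20x − 9) ÷ lead(D) = 10x⁴ ÷ −2x = −5x³. Subtract (−5x³)·D = 10x⁴ + 10x³. Remainder: 4x³ − 20x − 9.
Step 4: lead(4x³ − 20x − 9) ÷ lead(D) = 4x³ ÷ −2x = −2x². Subtract (−2x²)·D = 4x³ + 4x². Remainder: −4x² − 20x − 9.
Step 5: lead(−4x² − 20x − 9) ÷ lead(D) = −4x² ÷ −2x = 2x. Subtract (2x)·D = −4x² − 4x. Remainder: −16x − 9.
Step 6: lead(−16x − 9) ÷ lead(D) = −16x ÷ −2x = 8. Subtract (8)·D = −16x − 16. Remainder: 7.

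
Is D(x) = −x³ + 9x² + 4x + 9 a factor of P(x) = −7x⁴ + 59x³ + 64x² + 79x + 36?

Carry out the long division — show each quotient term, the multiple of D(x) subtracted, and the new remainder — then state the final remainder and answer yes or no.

R(x) = 0, so D(x) is a factor of P(x). yes

Step 1: lead(−7x⁴ + 59x³ + 64x² + 79x + 36) ÷ lead(D) = −7x⁴ ÷ −x³ = 7x. Subtract (7x)·D = −7x⁴ + 63x³ + 28x² + 63x. Remainder: −4x³ + 36x² + 16x + 36.
Step 2: lead(−4x³ + 36x² + 16x + 36) ÷ lead(D) = −4x³ ÷ −x³ = 4. Subtract (4)·D = −4x³ + 36x² + 16x + 36. Remainder: 0.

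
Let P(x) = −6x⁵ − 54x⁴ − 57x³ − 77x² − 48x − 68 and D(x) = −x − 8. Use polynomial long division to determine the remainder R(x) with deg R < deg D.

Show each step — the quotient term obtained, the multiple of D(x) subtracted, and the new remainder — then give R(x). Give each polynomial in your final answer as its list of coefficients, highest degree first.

R = [-4]

Step 1: lead(−6x⁵ − 54x⁴ − 57x³ − 77x² − 48x − 68) ÷ lead(D) = −6x⁵ ÷ −x = 6x⁴. Subtract (6x⁴)·D = −6x⁵ − 48x⁴. Remainder: −6x⁴ − 57x³ − 77x² − 48x − 68.
Step 2: lead(−6x⁴ − 57x³ − 77x² − 48x − 68) ÷ lead(D) = −6x⁴ ÷ −x = 6x³. Subtract (6x³)·D = −6x⁴ − 48x³. Remainder: −9x³ − 77x² − 48x − 68.
Step 3: lead(−9x³ − 77x² − 48x − 68) ÷ lead(D) = −9x³ ÷ −x = 9x². Subtract (9x²)·D = −9x³ − 72x². Remainder: −5x² − 48x − 68.
Step 4: lead(−5x² − 48x − 68) ÷ lead(D) = −5x² ÷ −x = 5x. Subtract (5x)·D = −5x² − 40x. Remainder: −8x − 68.
Step 5: lead(−8x − 68) ÷ lead(D) = −8x ÷ −x = 8. Subtract (8)·D = −8x − 64. Remainder: −4.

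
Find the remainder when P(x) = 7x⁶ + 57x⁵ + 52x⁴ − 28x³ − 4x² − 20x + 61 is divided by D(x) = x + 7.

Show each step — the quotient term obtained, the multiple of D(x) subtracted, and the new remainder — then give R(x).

R(x) = 5

Step 1: lead(7x⁶ + 57x⁵ + 52x⁴ − 28x³ − 4x² − 20x + 61) ÷ lead(D) = 7x⁶ ÷ x = 7x⁵. Subtract (7x⁵)·D = 7x⁶ + 49x⁵. Remainder: 8x⁵ + 52x⁴ − 28x³ − 4x² − 20x + 61.
Step 2: lead(8x⁵ + 52x⁴ − 28x³ − 4x² − 20x + 61) ÷ lead(D) = 8x⁵ ÷ x = 8x⁴. Subtract (8x⁴)·D = 8x⁵ + 56x⁴. Remainder: −4x⁴ − 28x³ − 4x² − 20x + 61.
Step 3: lead(−4x⁴ − 28x³ − 4x² − 20x + 61) ÷ lead(D) = −4x⁴ ÷ x = −4x³. Subtract (−4x³)·D = −4x⁴ − 28x³. Remainder: −4x² − 20x + 61.
Step 4: lead(−4x² − 20x + 61) ÷ lead(D) = −4x² ÷ x = −4x. Subtract (−4x)·D = −4x² − 28x. Remainder: 8x + 61.
Step 5: lead(8x + 61) ÷ lead(D) = 8x ÷ x = 8. Subtract (8)·D = 8x + 56. Remainder: 5.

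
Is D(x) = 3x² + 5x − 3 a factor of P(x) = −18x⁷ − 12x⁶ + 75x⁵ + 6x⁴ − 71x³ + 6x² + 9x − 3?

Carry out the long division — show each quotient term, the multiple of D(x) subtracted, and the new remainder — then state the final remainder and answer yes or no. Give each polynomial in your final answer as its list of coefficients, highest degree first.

R = [-3], so D(x) is not a factor of P(x). no

Step 1: lead(−18x⁷ − 12x⁶ + 75x⁵ + 6x⁴ − 71x³ + 6x² + 9x − 3) ÷ lead(D) = −18x⁷ ÷ 3x² = −6x⁵. Subtract (−6x⁵)·D = −18x⁷ − 30x⁶ + 18x⁵. Remainder: 18x⁶ + 57x⁵ + 6x⁴ − 71x³ + 6x² + 9x − 3.
Step 2: lead(18x⁶ + 57x⁵ + 6x⁴ − 71x³ + 6x² + 9x − 3) ÷ lead(D) = 18x⁶ ÷ 3x² = 6x⁴. Subtract (6x⁴)·D = 18x⁶ + 30x⁵ − 18x⁴. Remainder: 27x⁵ + 24x⁴ − 71x³ + 6x² + 9x − 3.
Step 3: lead(27x⁵ + 24x⁴ − 71x³ + 6x² + 9x − 3) ÷ lead(D) = 27x⁵ ÷ 3x² = 9x³. Subtract (9x³)·D = 27x⁵ + 45x⁴ − 27x³. Remainder: −21x⁴ − 44x³ + 6x² + 9x − 3.
Step 4: lead(−21x⁴ − 44x³ + 6x² + 9x − 3) ÷ lead(D) = −21x⁴ ÷ 3x² = −7x². Subtract (−7x²)·D = −21x⁴ − 35x³ + 21x². Remainder: −9x³ − 15x² + 9x − 3.
Step 5: lead(−9x³ − 15x² + 9x − 3) ÷ lead(D) = −9x³ ÷ 3x² = −3x. Subtract (−3x)·D = −9x³ − 15x² + 9x. Remainder: −3.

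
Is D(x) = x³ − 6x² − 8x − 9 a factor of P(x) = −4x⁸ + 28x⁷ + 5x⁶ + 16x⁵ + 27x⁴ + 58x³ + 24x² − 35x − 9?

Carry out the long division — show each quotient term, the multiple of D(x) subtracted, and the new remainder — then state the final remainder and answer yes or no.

Step 1: lead(−4x⁸ + 28x⁷ + 5x⁶ + 16x⁵ + 27x⁴ + 58x³ + 24x² − 35x − 9) ÷ lead(D) = −4x⁸ ÷ x³ = −4x⁵. Subtract (−4x⁵)·D = −4x⁸ + 24x⁷ + 32x⁶ + 36x⁵. Remainder: 4x⁷ − 27x⁶ − 20x⁵ + 27x⁴ + 58x³ + 24x² − 35x − 9.
Step 2: lead(4x⁷ − 27x⁶ − 20x⁵ + 27x⁴ + 58x³ + 24x² − 35x − 9) ÷ lead(D) = 4x⁷ ÷ x³ = 4x⁴. Subtract (4x⁴)·D = 4x⁷ − 24x⁶ − 32x⁵ − 36x⁴. Remainder: −3x⁶ + 12x⁵ + 63x⁴ + 58x³ + 24x² − 35x − 9.
Step 3: lead(−3x⁶ + 12x⁵ + 63x⁴ + 58x³ + 24x² − 35x − 9) ÷ lead(D) = −3x⁶ ÷ x³ = −3x³. Subtract (−3x³)·D = −3x⁶ + 18x⁵ + 24x⁴ + 27x³. Remainder: −6x⁵ + 39x⁴ + 31x³ + 24x² − 35x − 9.
Step 4: lead(−6x⁵ + 39x⁴ + 31x³ + 24x² − 35x − 9) ÷ lead(D) = −6x⁵ ÷ x³ = −6x². Subtract (−6x²)·D = −6x⁵ + 36x⁴ + 48x³ + 54x². Remainder: 3x⁴ − 17x³ − 30x² − 35x − 9.
Step 5: lead(3x⁴ − 17x³ − 30x² − 35x − 9) ÷ lead(D) = 3x⁴ ÷ x³ = 3x. Subtract (3x)·D = 3x⁴ − 18x³ − 24x² − 27x. Remainder: x³ − 6x² − 8x − 9.
Step 6: lead(x³ − 6x² − 8x − 9) ÷ lead(D) = x³ ÷ x³ = 1. Subtract (1)·D = x³ − 6x² − 8x − 9. Remainder: 0.

R(x) = 0, so D(x) is a factor of P(x). yes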